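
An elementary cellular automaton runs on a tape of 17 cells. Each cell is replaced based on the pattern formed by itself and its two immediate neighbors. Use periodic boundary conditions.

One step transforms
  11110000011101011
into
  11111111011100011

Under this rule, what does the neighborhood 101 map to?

At position 12 the neighborhood is 101; the next row has 0 there.

0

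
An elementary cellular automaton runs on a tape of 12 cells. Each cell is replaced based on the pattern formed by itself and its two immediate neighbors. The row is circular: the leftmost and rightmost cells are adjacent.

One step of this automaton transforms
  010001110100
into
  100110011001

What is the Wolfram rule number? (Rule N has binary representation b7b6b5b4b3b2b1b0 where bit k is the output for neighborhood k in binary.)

99

position 6: 111 → 0  (bit 7 = 0)
position 7: 110 → 1  (bit 6 = 1)
position 8: 101 → 1  (bit 5 = 1)
position 2: 100 → 0  (bit 4 = 0)
position 5: 011 → 0  (bit 3 = 0)
position 1: 010 → 0  (bit 2 = 0)
position 0: 001 → 1  (bit 1 = 1)
position 3: 000 → 1  (bit 0 = 1)
bits b7..b0 = 01100011 = 99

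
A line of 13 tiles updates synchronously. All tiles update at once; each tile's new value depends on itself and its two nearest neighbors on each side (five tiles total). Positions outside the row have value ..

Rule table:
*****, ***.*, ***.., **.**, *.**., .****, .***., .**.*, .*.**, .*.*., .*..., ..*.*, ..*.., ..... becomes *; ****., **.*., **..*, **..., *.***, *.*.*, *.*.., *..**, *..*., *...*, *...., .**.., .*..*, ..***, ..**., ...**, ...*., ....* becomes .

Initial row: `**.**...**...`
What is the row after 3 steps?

.......*.*..*

step 1: .***........*
step 2: ..**..****..*
step 3: .......*.*..*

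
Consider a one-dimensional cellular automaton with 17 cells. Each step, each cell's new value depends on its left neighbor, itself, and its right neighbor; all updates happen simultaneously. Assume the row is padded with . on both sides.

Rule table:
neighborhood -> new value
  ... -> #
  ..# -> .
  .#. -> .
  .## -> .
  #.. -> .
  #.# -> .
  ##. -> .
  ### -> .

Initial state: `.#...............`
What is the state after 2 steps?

##...............

...##############
##...............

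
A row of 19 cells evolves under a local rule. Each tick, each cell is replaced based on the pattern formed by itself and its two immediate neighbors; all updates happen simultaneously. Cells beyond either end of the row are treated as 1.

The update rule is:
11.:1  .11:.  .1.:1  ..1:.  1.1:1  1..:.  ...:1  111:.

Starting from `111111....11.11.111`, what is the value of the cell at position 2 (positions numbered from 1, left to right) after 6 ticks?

1

.....1.11..11.11...
.111.11.1...11.1.1.
1..11.111.1..111111
1...11..111........
1.1..1....1.111111.
111..1.11.11.....11
position 2 holds 1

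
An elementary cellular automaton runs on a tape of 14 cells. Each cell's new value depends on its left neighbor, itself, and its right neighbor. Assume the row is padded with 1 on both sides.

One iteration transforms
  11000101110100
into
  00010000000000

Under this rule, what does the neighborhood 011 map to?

At position 7 the neighborhood is 011; the next row has 0 there.

0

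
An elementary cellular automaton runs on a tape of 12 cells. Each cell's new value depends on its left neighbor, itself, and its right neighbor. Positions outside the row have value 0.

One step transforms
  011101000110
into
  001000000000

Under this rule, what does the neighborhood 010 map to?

0

At position 5 the neighborhood is 010; the next row has 0 there.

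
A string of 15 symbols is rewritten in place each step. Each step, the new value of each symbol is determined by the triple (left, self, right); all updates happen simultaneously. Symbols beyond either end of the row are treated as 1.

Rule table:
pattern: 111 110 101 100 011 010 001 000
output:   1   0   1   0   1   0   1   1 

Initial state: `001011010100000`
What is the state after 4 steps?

010110101001111
101101010011111
011010100111111
110101001111111

110101001111111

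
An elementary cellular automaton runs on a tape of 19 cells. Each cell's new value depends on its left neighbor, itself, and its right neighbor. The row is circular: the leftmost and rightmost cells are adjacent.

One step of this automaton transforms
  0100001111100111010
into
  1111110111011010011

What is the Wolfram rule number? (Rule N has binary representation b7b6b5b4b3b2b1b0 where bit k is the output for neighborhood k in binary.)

position 7: 111 → 1  (bit 7 = 1)
position 10: 110 → 0  (bit 6 = 0)
position 16: 101 → 0  (bit 5 = 0)
position 2: 100 → 1  (bit 4 = 1)
position 6: 011 → 0  (bit 3 = 0)
position 1: 010 → 1  (bit 2 = 1)
position 0: 001 → 1  (bit 1 = 1)
position 3: 000 → 1  (bit 0 = 1)
bits b7..b0 = 10010111 = 151

151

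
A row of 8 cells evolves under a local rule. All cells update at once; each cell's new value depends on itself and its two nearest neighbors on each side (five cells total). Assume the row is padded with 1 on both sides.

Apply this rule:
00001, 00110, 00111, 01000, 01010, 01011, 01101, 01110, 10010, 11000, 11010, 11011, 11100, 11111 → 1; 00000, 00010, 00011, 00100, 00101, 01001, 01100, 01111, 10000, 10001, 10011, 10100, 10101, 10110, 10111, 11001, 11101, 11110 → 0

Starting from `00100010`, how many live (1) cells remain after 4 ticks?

01010001
10101001
01010001  (repeats tick 1; period 2)
tick 4: 10101001
count of 1: 4

4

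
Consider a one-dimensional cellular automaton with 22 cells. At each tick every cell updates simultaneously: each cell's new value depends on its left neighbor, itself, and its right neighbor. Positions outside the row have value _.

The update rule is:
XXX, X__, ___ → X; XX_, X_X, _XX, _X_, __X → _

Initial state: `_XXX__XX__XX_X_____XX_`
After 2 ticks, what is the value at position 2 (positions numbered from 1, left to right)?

_

__X_X___X_____XXXX___X
X____XX__XXXX__XX_XX__
position 2 holds _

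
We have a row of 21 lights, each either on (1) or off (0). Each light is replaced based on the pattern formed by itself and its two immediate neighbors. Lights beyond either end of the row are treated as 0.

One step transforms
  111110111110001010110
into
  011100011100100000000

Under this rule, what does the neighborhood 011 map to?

0

At position 0 the neighborhood is 011; the next row has 0 there.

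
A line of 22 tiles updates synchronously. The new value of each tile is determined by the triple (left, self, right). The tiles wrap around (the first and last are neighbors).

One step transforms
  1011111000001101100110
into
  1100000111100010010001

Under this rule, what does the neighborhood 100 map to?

1

At position 7 the neighborhood is 100; the next row has 1 there.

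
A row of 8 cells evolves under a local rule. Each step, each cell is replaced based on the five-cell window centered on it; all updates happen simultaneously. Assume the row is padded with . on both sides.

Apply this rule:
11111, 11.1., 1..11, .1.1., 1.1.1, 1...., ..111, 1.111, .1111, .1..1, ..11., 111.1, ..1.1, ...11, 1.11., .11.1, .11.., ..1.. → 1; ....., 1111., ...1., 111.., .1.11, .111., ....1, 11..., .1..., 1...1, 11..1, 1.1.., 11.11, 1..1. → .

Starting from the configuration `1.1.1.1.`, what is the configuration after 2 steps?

1111...1

111111..
1111...1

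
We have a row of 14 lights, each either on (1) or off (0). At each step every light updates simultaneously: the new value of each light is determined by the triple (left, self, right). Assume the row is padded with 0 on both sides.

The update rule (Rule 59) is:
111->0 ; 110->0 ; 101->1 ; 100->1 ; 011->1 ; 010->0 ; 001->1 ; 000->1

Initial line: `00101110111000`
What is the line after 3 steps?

11011001100111
10110111011100
01101100110011

01101100110011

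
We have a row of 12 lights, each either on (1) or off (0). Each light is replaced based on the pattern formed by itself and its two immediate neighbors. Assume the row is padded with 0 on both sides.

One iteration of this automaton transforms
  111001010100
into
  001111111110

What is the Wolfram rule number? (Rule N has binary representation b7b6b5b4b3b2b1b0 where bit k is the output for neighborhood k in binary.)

position 1: 111 → 0  (bit 7 = 0)
position 2: 110 → 1  (bit 6 = 1)
position 6: 101 → 1  (bit 5 = 1)
position 3: 100 → 1  (bit 4 = 1)
position 0: 011 → 0  (bit 3 = 0)
position 5: 010 → 1  (bit 2 = 1)
position 4: 001 → 1  (bit 1 = 1)
position 11: 000 → 0  (bit 0 = 0)
bits b7..b0 = 01110110 = 118

118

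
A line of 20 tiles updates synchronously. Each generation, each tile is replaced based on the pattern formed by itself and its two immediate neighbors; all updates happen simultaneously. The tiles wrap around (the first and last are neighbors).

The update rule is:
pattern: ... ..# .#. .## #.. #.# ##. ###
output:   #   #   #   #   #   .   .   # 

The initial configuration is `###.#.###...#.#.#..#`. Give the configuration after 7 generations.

generation 1: ##..#.##.####.#.####
generation 2: #.###.#..###..#.####
generation 3: ..##..#####.###.####
generation 4: ###.######..##..###.
generation 5: ##..#####.###.####..
generation 6: #.######..##..###.##
generation 7: ..#####.###.####..##

..#####.###.####..##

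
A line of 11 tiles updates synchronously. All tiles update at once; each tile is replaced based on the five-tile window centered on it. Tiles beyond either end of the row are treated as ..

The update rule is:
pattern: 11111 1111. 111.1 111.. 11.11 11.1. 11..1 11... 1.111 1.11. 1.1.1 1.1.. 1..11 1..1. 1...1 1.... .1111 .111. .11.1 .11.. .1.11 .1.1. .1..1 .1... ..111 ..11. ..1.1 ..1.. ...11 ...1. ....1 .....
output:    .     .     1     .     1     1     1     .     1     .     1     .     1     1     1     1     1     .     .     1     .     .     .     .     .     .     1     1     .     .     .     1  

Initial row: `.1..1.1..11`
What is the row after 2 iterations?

.1..1.1.1..

.1.11...1.1
.1..1.1.1..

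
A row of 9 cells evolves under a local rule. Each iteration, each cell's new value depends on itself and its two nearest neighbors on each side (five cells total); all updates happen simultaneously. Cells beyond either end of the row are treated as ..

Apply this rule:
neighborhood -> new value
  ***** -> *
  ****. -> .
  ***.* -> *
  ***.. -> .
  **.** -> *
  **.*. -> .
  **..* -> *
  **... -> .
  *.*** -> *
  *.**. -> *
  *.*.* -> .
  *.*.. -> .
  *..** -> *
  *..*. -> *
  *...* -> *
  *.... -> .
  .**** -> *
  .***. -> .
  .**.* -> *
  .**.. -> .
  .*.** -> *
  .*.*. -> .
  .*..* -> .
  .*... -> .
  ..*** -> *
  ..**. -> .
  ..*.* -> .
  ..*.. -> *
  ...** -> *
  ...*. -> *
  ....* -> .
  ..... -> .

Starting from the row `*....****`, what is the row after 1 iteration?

*...***..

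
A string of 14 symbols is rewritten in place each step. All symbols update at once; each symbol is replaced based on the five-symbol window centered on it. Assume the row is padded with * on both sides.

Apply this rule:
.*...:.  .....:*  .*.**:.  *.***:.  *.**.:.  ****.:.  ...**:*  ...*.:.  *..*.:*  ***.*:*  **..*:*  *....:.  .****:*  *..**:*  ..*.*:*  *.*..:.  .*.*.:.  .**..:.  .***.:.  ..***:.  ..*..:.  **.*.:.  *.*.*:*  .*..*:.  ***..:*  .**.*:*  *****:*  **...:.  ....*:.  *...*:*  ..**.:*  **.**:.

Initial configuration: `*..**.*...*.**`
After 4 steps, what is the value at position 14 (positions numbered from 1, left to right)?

.

step 1: *****...*.*..*
step 2: ***.*.*.*...*.
step 3: *.*.*.*...*.*.
step 4: *.*.*...*.*.*.
position 14 holds .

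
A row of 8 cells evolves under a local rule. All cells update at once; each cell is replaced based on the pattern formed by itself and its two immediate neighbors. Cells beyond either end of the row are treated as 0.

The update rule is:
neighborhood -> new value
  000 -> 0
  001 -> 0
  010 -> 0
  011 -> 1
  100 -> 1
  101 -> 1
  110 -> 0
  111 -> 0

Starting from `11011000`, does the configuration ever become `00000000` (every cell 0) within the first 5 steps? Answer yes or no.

10110100
01101010
01010101
00101010
00010101
step 5 is 00010101, still not uniform 0

no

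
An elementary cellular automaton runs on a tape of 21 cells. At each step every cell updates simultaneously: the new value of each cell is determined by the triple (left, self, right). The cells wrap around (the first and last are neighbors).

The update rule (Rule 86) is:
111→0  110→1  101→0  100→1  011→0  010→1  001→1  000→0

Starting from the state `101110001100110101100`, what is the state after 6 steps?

100011010111010100111
110101010001010111000
010101011011010001101
010101001001011010101
010101111111001010101
010100000001111010101

010100000001111010101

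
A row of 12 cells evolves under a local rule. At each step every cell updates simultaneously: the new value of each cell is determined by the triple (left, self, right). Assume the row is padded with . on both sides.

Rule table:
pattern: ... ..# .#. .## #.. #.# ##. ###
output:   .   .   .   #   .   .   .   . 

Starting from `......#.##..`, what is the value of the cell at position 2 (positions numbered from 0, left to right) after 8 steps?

.

........#...
............
............  (fixed point — unchanged through step 8)
position 2 holds .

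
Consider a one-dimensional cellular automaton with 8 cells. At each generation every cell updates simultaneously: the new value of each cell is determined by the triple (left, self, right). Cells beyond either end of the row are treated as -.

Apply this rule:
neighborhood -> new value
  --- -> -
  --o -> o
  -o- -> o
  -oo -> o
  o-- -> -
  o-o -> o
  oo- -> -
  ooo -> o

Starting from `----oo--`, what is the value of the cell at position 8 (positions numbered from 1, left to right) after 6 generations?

generation 1: ---oo---
generation 2: --oo----
generation 3: -oo-----
generation 4: oo------
generation 5: o-------
generation 6: o-------
position 8 holds -

-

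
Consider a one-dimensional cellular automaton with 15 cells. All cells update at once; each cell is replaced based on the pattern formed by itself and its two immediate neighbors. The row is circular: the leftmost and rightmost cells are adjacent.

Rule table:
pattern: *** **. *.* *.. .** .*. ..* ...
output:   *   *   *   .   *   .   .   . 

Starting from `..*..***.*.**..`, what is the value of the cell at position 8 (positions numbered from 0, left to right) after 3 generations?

generation 1: .....****.***..
generation 2: .....********..
generation 3: .....********..
position 8 holds *

*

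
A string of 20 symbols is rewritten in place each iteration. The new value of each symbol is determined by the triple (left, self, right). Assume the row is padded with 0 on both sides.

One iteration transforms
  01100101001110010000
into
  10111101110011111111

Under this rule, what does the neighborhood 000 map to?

At position 17 the neighborhood is 000; the next row has 1 there.

1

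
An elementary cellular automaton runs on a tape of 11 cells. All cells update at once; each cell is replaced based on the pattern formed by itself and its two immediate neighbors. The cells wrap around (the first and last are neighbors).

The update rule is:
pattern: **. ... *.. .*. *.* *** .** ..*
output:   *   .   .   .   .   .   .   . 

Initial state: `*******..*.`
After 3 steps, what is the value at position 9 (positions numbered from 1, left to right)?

step 1: ......*....
step 2: ...........
step 3: ...........
position 9 holds .

.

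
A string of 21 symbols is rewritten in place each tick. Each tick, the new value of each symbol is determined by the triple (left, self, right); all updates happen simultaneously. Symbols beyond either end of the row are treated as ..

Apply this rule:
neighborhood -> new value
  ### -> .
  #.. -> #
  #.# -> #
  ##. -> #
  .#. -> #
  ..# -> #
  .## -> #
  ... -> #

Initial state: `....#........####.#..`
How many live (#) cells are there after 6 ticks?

6

##############..#####
#............####...#
##############..#####  (repeats tick 1; period 2)
tick 6: #............####...#
count of #: 6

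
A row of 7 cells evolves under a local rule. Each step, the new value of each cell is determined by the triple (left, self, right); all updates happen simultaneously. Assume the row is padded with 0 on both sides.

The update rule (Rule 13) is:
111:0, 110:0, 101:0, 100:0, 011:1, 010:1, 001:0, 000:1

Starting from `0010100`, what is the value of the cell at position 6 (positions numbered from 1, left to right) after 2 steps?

1010101
1010101
position 6 holds 0

0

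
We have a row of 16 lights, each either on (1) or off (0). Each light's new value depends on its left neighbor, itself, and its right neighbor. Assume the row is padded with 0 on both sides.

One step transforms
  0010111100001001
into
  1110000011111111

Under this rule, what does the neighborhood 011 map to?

0

At position 4 the neighborhood is 011; the next row has 0 there.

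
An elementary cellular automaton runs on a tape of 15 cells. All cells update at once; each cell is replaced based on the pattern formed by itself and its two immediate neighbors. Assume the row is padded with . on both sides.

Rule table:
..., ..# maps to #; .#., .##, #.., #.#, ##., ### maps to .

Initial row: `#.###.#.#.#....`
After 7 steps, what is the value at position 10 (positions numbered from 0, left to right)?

............###
############...
.............##
#############..
..............#
##############.
...............
position 10 holds .

.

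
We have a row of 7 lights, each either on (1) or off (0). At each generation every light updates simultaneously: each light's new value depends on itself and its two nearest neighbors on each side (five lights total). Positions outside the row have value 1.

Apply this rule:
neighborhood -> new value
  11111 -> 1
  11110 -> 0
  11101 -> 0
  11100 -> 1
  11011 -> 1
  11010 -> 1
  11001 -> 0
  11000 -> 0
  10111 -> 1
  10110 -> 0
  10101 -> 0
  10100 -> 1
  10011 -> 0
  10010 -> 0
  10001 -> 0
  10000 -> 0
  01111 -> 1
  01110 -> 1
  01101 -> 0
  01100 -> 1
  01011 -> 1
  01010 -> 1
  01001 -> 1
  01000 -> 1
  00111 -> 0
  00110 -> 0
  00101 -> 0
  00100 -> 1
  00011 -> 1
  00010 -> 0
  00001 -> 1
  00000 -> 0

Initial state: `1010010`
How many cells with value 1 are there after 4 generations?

3

0111001
1111000
1101001
0011100
count of 1: 3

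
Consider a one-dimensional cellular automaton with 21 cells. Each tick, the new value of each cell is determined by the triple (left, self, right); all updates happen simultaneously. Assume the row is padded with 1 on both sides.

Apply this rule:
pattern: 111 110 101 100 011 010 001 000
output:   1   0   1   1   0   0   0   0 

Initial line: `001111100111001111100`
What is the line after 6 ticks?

010101001010100101001

100111010010100111010
010010101001010010101
101001010100101001010
010100101010010100101
101010010101001010010
010101001010100101001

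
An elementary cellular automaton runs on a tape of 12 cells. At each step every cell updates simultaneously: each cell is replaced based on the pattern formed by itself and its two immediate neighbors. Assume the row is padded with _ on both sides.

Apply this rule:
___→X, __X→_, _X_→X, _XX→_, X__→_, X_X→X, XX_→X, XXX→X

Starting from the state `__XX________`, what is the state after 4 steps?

X_X__XX_XXXX

step 1: X__X_XXXXXXX
step 2: X__XX_XXXXXX
step 3: X___XX_XXXXX
step 4: X_X__XX_XXXX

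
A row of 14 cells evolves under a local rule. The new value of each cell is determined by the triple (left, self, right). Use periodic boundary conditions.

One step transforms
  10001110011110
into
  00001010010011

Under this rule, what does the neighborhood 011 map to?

1

At position 4 the neighborhood is 011; the next row has 1 there.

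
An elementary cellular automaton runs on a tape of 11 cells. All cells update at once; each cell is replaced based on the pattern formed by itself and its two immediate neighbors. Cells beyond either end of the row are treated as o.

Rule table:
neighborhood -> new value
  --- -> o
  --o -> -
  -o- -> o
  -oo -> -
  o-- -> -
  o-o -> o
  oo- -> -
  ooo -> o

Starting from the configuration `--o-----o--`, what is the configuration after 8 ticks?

-oo--o--oo-

--o-ooo-o--
--oo-o-oo--
----ooo----
-oo--o--oo-
o----o----o
--oo-o-oo--  (repeats tick 2; period 4)
tick 8: -oo--o--oo-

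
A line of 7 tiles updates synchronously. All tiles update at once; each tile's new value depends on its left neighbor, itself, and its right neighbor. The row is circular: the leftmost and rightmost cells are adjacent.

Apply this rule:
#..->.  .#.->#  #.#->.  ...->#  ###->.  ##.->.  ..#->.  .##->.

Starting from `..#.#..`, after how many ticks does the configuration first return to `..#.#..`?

2

tick 1: #.#.#.#
tick 2: ..#.#..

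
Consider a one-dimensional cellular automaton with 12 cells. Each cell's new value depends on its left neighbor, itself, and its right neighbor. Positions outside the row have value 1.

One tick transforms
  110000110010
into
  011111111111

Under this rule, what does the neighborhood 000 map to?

At position 3 the neighborhood is 000; the next row has 1 there.

1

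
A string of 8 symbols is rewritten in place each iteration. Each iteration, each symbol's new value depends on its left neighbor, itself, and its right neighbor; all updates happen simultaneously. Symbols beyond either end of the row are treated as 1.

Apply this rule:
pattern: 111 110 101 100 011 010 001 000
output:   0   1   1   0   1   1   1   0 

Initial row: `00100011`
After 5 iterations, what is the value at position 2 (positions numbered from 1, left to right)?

iteration 1: 01100110
iteration 2: 11101111
iteration 3: 00111000
iteration 4: 01101001
iteration 5: 11111011
position 2 holds 1

1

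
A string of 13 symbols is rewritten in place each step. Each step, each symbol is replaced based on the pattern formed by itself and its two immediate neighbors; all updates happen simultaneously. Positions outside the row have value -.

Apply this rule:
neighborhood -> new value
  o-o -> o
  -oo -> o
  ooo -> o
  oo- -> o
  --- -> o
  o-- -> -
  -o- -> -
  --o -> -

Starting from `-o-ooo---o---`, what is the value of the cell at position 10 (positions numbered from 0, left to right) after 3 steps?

o

--oooo-o---oo
o-ooooo--o-oo
-oooooo---ooo
position 10 holds o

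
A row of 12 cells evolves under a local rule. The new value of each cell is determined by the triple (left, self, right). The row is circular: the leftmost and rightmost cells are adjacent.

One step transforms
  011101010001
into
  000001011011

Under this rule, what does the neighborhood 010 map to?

1

At position 5 the neighborhood is 010; the next row has 1 there.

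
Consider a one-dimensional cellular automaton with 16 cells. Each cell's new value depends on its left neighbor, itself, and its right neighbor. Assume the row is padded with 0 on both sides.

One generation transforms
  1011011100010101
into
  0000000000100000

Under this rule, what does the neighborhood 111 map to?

At position 6 the neighborhood is 111; the next row has 0 there.

0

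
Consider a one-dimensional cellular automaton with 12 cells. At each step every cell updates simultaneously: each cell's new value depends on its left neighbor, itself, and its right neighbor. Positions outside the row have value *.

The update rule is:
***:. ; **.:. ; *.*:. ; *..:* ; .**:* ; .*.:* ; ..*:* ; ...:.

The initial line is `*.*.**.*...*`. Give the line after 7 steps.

.****.*..*.*

..*.*..**.**
***.****..*.
....*...***.
*..***.**...
.***...*.*.*
.*..*.**.*.*
.****.*..*.*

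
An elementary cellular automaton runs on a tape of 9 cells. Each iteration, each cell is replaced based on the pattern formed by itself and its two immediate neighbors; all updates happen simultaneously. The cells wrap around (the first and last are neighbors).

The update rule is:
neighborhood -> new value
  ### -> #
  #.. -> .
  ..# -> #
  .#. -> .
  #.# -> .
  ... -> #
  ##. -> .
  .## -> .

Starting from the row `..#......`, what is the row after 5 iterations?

##..#####
#..#.####
..#...###
.#..##.#.
#..#.....

#..#.....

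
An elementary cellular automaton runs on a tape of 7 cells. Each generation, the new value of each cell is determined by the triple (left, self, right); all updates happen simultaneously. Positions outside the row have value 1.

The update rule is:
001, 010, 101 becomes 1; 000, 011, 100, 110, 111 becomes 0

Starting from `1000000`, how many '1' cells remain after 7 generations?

0000001
0000010
0000111
0001000
0011001
0100010
1100111
count of 1: 5

5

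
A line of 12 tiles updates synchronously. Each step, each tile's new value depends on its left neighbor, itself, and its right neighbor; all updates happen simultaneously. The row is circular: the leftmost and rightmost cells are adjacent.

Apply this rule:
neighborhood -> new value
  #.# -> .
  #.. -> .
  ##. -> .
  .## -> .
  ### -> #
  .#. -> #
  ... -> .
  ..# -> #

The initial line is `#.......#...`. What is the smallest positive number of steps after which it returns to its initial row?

step 1: #......##..#
step 2: ......#...#.
step 3: .....##..##.
step 4: ....#...#...
step 5: ...##..##...
step 6: ..#...#.....
step 7: .##..##.....
step 8: #...#.......
step 9: #..##......#
step 10: ..#.......#.
step 11: .##......##.
step 12: #.......#...

12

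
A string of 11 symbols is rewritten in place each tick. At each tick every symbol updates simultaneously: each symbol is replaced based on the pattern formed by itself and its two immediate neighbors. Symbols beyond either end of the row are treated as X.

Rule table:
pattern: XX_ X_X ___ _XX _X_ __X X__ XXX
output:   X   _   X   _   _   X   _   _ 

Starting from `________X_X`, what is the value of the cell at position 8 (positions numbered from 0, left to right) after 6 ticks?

X

_XXXXXXX___
_______X_XX
_XXXXXX____
______X_XXX
_XXXXX_____
_____X_XXXX
position 8 holds X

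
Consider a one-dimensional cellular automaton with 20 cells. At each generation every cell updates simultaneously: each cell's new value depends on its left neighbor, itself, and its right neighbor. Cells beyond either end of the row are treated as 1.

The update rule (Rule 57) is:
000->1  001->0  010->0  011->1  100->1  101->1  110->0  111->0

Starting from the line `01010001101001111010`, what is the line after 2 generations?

10101101010101000101
01011010101010110011

01011010101010110011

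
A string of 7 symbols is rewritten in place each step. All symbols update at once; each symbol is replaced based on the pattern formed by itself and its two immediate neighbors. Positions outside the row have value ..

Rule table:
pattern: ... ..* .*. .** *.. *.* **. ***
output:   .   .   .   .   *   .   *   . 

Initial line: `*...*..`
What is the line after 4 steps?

.*...*.
..*...*
...*...
....*..

....*..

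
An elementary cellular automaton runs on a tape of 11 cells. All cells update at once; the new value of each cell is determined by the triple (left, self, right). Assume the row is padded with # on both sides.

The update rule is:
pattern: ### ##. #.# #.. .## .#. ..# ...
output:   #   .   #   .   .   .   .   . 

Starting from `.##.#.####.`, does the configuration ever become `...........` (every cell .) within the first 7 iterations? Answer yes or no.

iteration 1: #..#.#.##.#
iteration 2: ....#.#..#.
iteration 3: .....#....#
iteration 4: ...........
all cells are . at iteration 4

yes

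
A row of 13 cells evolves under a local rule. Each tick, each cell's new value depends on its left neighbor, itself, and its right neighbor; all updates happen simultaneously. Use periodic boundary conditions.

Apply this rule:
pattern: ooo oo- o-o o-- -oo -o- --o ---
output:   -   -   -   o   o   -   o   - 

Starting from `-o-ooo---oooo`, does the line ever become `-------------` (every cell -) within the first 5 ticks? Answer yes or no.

no

---o--o-oo---
--o-oo--o-o--
-o--o-oo---o-
o-oo--o-o-o-o
--o-oo------o
tick 5 is --o-oo------o, still not uniform -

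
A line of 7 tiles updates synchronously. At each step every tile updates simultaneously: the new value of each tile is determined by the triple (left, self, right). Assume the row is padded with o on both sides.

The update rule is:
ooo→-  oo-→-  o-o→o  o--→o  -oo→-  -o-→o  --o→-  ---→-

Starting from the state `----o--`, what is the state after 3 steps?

step 1: o---oo-
step 2: -o----o
step 3: ooo----

ooo----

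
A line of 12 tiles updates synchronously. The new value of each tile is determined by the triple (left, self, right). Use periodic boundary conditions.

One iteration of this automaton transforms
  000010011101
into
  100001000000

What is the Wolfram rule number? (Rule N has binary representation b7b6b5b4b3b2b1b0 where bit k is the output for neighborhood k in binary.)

16

position 8: 111 → 0  (bit 7 = 0)
position 9: 110 → 0  (bit 6 = 0)
position 10: 101 → 0  (bit 5 = 0)
position 0: 100 → 1  (bit 4 = 1)
position 7: 011 → 0  (bit 3 = 0)
position 4: 010 → 0  (bit 2 = 0)
position 3: 001 → 0  (bit 1 = 0)
position 1: 000 → 0  (bit 0 = 0)
bits b7..b0 = 00010000 = 16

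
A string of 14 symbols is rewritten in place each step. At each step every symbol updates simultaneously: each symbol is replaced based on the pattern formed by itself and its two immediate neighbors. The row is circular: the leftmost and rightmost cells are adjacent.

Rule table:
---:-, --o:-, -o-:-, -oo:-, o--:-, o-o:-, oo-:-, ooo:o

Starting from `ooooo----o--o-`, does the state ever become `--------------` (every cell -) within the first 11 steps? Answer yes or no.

-ooo----------
--o-----------
--------------
all cells are - at step 3

yes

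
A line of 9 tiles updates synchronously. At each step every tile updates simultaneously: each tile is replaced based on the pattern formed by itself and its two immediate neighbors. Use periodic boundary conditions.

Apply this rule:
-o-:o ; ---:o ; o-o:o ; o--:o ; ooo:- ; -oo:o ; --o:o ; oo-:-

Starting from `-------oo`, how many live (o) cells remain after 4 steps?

step 1: oooooooo-
step 2: o-------o
step 3: -oooooooo
step 4: oo-------
count of o: 2

2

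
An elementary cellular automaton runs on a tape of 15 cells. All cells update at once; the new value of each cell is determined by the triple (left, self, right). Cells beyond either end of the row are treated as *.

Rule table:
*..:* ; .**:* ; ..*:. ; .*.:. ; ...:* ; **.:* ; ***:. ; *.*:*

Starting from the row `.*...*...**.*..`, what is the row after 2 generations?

*.**..**.***.*.
*****.****.**.*

*****.****.**.*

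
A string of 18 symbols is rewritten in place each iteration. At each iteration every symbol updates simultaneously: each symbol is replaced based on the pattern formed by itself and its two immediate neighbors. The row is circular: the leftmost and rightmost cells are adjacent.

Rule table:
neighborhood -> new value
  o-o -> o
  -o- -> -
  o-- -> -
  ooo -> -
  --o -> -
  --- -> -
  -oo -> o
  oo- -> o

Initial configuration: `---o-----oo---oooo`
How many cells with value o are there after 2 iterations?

2

iteration 1: ---------oo---o--o
iteration 2: ---------oo-------
count of o: 2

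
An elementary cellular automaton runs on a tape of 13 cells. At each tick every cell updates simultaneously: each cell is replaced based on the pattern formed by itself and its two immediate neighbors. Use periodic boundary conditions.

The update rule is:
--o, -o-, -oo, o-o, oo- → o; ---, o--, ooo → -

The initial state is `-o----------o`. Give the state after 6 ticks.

oo----oo---o-

oo---------oo
-o--------oo-
oo-------ooo-
oo------oo-oo
-o-----ooooo-
oo----oo---o-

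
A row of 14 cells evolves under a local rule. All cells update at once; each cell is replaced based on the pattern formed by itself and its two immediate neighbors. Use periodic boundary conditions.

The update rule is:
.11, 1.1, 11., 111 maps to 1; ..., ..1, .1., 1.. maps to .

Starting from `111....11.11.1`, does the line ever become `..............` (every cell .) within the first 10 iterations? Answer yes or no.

iteration 1: 111....1111111
iteration 2: 111....1111111  (fixed point — unchanged through iteration 10)
iteration 10 is 111....1111111, still not uniform .

no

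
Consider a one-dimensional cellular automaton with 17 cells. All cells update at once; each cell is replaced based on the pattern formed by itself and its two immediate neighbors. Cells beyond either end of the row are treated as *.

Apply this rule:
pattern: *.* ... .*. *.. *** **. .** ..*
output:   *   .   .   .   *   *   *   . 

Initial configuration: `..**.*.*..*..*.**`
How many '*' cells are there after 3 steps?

step 1: ..***.*.......***
step 2: ..****........***
step 3: ..****........***
count of *: 7

7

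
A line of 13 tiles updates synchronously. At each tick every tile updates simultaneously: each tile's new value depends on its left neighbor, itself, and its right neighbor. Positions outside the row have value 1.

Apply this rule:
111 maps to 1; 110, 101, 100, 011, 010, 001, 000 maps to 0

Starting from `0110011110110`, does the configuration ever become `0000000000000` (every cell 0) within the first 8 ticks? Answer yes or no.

yes

0000001100000
0000000000000
all cells are 0 at tick 2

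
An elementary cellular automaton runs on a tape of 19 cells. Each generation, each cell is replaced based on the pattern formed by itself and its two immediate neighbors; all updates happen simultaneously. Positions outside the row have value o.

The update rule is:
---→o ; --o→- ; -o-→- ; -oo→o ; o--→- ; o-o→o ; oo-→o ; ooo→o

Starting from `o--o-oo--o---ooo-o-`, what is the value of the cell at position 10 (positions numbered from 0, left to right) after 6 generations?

-

o---ooo----o-oooo-o
o-o-ooo-oo--ooooooo
oo-ooooooo--ooooooo
oooooooooo--ooooooo
oooooooooo--ooooooo  (fixed point — unchanged through generation 6)
position 10 holds -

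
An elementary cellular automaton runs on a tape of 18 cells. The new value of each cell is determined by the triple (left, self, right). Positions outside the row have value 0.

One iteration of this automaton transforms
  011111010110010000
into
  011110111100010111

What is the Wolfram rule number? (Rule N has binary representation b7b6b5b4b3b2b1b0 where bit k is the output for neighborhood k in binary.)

position 2: 111 → 1  (bit 7 = 1)
position 5: 110 → 0  (bit 6 = 0)
position 6: 101 → 1  (bit 5 = 1)
position 11: 100 → 0  (bit 4 = 0)
position 1: 011 → 1  (bit 3 = 1)
position 7: 010 → 1  (bit 2 = 1)
position 0: 001 → 0  (bit 1 = 0)
position 15: 000 → 1  (bit 0 = 1)
bits b7..b0 = 10101101 = 173

173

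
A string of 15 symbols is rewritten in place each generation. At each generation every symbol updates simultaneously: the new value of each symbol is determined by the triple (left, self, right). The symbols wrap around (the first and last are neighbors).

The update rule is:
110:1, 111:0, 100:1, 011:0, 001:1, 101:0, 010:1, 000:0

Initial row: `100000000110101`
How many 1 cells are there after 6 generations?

110000001010100
011000011010111
001100101010001
110111101011011
010000101001000
111001101111100
count of 1: 10

10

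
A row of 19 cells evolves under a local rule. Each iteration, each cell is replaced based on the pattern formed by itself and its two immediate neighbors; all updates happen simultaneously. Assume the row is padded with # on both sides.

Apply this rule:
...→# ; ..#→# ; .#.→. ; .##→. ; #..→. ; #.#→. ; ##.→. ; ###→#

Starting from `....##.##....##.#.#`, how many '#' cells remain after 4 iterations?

8

.###......###......
..#..#####.#..#####
.#..#.###....#.####
...#...#..###...###
count of #: 8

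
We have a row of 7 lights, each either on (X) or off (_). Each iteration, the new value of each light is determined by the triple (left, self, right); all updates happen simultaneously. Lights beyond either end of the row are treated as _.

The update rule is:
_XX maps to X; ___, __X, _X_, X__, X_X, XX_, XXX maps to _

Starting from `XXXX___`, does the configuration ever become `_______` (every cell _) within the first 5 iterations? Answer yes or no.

iteration 1: X______
iteration 2: _______
all cells are _ at iteration 2

yes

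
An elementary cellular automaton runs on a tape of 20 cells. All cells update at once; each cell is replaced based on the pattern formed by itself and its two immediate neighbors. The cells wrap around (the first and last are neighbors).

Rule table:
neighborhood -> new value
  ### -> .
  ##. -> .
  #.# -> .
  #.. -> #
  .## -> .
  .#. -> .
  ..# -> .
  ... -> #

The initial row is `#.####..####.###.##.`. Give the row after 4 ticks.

......#.............
#####..#############
.....#..............
####..##############

####..##############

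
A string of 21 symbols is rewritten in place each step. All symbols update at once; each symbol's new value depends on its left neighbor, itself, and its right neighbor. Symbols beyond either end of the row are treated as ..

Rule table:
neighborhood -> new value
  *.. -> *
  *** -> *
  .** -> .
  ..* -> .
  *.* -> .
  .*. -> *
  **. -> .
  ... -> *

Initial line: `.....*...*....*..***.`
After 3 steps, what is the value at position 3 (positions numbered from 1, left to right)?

.

step 1: ****.***.****.**..*.*
step 2: .**...*...**....*.*.*
step 3: ...**.***...***.*.*.*
position 3 holds .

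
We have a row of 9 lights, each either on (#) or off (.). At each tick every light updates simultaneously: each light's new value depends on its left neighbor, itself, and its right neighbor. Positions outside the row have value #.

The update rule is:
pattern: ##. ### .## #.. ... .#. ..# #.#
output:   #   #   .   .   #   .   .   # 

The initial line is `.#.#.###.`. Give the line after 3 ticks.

#.#.#.###
##.#.#.##
###.#.#.#

###.#.#.#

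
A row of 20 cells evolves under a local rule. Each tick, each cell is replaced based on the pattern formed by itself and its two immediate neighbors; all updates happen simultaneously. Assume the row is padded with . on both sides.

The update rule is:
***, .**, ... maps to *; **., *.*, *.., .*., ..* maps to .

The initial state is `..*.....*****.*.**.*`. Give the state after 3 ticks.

*...***.****....*...
..*.**..***..**...**
*...*...**...*..*.*.

*...*...**...*..*.*.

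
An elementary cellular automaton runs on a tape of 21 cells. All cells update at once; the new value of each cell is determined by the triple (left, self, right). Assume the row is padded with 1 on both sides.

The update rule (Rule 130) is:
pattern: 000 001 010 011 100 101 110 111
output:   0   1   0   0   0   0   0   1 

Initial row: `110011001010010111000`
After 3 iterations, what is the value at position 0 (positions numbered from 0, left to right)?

0

100100010000100010001
001000100001000100010
010001000010001000100
position 0 holds 0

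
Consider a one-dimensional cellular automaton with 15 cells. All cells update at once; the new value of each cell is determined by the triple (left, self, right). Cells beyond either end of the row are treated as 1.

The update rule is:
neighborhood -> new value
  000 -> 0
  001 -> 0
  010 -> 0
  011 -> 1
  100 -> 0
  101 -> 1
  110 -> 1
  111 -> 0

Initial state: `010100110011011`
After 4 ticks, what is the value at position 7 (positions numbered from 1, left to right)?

101000110011110
110000110010011
010000110000010
100000110000001
position 7 holds 1

1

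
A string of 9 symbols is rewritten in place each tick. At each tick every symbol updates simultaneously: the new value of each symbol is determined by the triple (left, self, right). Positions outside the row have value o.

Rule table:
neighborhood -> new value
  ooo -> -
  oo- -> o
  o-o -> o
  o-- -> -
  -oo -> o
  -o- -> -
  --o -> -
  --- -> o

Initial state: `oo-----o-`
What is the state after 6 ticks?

-o-ooo--o
o-oo-o--o
ooooo---o
----o-o-o
-oo--o-oo
ooo---oo-

ooo---oo-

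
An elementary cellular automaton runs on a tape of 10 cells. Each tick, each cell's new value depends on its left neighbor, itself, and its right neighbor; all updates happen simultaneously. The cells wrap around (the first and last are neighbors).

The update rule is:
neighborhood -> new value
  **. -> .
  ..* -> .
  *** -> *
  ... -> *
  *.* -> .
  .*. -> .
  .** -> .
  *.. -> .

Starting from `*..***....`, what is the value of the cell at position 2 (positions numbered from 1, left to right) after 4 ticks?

.

....*..**.
***.......
.*..*****.
.....***..
position 2 holds .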